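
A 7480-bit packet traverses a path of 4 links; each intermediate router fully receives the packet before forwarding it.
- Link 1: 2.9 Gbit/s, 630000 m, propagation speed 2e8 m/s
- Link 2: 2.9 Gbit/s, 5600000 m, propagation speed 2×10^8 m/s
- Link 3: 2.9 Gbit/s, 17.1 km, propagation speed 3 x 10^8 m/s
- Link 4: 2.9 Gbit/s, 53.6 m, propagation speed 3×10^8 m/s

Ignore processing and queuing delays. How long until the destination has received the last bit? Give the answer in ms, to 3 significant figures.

31.2 ms

Transmission delay per hop = L/R = 7480/2900000000 = 0.00257931 ms; 4 hops → 0.0103172 ms.
Propagation delays (d/s per hop): 3.15, 28, 0.057, 0.000178667 ms; sum = 31.2072 ms.
End-to-end = 31.2 ms.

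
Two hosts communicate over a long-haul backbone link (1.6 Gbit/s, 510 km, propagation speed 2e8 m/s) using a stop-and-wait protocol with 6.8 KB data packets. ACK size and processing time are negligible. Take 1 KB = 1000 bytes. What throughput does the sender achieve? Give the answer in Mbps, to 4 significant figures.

10.60 Mbps

t_tx = L/R = 54400/1600000000 = 3.4e-05 s.
t_prop = 510000/200000000 = 0.00255 s; RTT = 0.0051 s.
Cycle = t_tx + RTT = 0.005134 s.
Throughput = L / cycle = 54400 / 0.005134 = 10.60 Mbps.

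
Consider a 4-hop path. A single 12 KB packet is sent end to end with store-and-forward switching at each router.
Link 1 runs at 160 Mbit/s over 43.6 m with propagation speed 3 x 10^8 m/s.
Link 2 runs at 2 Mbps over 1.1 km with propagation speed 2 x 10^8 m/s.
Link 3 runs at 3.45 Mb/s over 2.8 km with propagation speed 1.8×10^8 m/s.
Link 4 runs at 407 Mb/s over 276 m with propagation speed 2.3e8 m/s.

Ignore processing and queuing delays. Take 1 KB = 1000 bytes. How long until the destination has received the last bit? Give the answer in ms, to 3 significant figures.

76.7 ms

L = 96000 bits.
Transmission delays (L/R per hop): 0.6, 48, 27.8261, 0.235872 ms; sum = 76.662 ms.
Propagation delays (d/s per hop): 0.000145333, 0.0055, 0.0155556, 0.0012 ms; sum = 0.0224009 ms.
End-to-end = 76.7 ms.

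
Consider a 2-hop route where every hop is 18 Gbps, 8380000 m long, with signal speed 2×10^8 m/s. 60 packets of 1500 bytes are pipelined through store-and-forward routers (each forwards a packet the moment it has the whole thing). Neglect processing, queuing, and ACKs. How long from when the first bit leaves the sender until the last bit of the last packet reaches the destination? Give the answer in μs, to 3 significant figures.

83800 μs

Per-hop transmission t_tx = L/R = 12000/18000000000 = 0.666667 μs.
Per-hop propagation t_prop = 8380000/200000000 = 41900 μs.
Pipeline fill: first packet needs 2·t_tx to clear all hops; remaining 59 packets each add one t_tx.
Total = (2+60-1)·t_tx + 2·t_prop = 61·0.666667 + 2·41900 = 83800 μs.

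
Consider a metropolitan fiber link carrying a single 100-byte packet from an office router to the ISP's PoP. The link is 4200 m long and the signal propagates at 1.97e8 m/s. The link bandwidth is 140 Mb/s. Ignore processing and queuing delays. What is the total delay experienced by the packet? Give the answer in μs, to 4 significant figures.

L = 100 × 8 = 800 bits.
Transmission delay = L/R = 800 / 140000000 = 5.71429 μs.
Propagation delay = d/s = 4200 m / 197000000 m/s = 21.3198 μs.
Total = 27.03 μs.

27.03 μs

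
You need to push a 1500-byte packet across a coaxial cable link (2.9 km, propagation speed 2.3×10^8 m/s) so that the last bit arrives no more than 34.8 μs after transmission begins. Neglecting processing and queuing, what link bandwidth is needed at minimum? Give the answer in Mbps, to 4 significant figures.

540.8 Mbps

L = 12000 bits.
Propagation delay = 2900 / 2.3e+08 = 12.6087 μs.
Transmission budget = 34.8 − 12.6087 = 22.1913 μs.
R ≥ L / t_tx = 12000 bits / 2.21913e-05 s = 540.8 Mbps.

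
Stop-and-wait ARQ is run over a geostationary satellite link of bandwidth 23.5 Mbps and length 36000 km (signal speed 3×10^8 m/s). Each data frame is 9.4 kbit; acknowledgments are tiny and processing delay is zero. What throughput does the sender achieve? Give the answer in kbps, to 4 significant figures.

t_tx = L/R = 9400/23500000 = 0.0004 s.
t_prop = 36000000/300000000 = 0.12 s; RTT = 0.24 s.
Cycle = t_tx + RTT = 0.2404 s.
Throughput = L / cycle = 9400 / 0.2404 = 39.10 kbps.

39.10 kbps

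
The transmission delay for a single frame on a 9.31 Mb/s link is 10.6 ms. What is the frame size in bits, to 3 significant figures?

L = R × t_tx = 9310000 b/s × 0.0106 s = 98686 bits.

98700 bits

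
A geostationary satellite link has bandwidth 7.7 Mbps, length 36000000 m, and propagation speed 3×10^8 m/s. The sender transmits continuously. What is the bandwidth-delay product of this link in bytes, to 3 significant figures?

116000 bytes

Propagation delay = 36000000 / 300000000 = 0.12 s.
BDP = R × t_prop = 7700000 × 0.12 = 924000 bits.
In bytes: 924000/8 = 116000 bytes.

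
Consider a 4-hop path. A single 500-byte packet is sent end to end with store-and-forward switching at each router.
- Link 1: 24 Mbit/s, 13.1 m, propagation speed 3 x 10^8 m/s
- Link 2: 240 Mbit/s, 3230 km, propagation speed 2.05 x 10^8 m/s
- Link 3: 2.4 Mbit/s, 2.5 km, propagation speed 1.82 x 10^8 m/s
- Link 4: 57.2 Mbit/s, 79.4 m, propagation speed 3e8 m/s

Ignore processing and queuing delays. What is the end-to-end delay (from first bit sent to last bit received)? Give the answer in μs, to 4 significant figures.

17690 μs

L = 500 × 8 = 4000 bits.
Transmission delays (L/R per hop): 166.667, 16.6667, 1666.67, 69.9301 μs; sum = 1919.93 μs.
Propagation delays (d/s per hop): 0.0436667, 15756.1, 13.7363, 0.264667 μs; sum = 15770.1 μs.
End-to-end = 17690 μs.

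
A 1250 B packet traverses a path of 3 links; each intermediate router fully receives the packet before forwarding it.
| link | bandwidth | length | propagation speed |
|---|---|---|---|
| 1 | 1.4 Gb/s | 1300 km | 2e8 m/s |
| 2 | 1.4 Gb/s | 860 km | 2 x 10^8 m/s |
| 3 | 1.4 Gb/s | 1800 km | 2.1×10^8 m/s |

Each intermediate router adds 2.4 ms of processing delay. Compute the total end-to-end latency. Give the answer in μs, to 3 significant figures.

L = 1250 × 8 = 10000 bits.
Transmission delay per hop = L/R = 10000/1400000000 = 7.14286 μs; 3 hops → 21.4286 μs.
Propagation delays (d/s per hop): 6500, 4300, 8571.43 μs; sum = 19371.4 μs.
Processing at 2 router(s): 2 × 2.4 ms = 4800 μs.
End-to-end = 24200 μs.

24200 μs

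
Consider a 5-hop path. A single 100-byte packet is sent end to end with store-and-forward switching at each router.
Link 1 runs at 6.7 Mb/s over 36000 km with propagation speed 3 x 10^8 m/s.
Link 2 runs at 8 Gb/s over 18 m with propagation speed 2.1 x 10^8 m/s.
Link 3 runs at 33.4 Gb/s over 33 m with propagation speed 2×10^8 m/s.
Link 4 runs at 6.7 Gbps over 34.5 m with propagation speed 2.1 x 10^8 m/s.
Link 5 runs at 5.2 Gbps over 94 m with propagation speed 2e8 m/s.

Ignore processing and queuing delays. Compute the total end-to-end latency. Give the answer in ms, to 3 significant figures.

L = 100 × 8 = 800 bits.
Transmission delays (L/R per hop): 0.119403, 0.0001, 2.39521e-05, 0.000119403, 0.000153846 ms; sum = 0.1198 ms.
Propagation delays (d/s per hop): 120, 8.57143e-05, 0.000165, 0.000164286, 0.00047 ms; sum = 120.001 ms.
End-to-end = 120 ms.

120 ms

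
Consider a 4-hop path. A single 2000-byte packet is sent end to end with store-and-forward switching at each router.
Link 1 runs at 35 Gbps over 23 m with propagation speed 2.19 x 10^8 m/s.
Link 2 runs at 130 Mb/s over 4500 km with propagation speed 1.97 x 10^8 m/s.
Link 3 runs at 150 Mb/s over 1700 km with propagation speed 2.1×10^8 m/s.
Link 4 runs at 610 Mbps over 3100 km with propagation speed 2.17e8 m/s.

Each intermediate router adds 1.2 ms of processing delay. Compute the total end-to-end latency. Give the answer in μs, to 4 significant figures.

L = 2000 × 8 = 16000 bits.
Transmission delays (L/R per hop): 0.457143, 123.077, 106.667, 26.2295 μs; sum = 256.43 μs.
Propagation delays (d/s per hop): 0.105023, 22842.6, 8095.24, 14285.7 μs; sum = 45223.7 μs.
Processing at 3 router(s): 3 × 1.2 ms = 3600 μs.
End-to-end = 49080 μs.

49080 μs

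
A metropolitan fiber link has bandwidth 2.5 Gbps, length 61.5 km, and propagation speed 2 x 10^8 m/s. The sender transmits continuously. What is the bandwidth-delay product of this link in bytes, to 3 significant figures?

96100 bytes

Propagation delay = 61500 / 200000000 = 0.0003075 s.
BDP = R × t_prop = 2500000000 × 0.0003075 = 768750 bits.
In bytes: 768750/8 = 96100 bytes.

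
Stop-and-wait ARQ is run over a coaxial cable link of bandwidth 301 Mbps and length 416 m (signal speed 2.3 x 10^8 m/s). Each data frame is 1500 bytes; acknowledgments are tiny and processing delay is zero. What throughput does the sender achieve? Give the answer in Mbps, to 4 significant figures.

276.0 Mbps

t_tx = L/R = 12000/301000000 = 3.98671e-05 s.
t_prop = 416/2.3e+08 = 1.8087e-06 s; RTT = 3.61739e-06 s.
Cycle = t_tx + RTT = 4.34845e-05 s.
Throughput = L / cycle = 12000 / 4.34845e-05 = 276.0 Mbps.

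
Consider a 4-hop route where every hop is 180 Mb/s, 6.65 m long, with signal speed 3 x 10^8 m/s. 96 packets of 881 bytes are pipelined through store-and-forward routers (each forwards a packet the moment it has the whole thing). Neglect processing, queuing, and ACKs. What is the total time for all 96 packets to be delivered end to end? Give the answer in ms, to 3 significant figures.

3.88 ms

Per-hop transmission t_tx = L/R = 7048/180000000 = 0.0391556 ms.
Per-hop propagation t_prop = 6.65/300000000 = 2.21667e-05 ms.
Pipeline fill: first packet needs 4·t_tx to clear all hops; remaining 95 packets each add one t_tx.
Total = (4+96-1)·t_tx + 4·t_prop = 99·0.0391556 + 4·2.21667e-05 = 3.88 ms.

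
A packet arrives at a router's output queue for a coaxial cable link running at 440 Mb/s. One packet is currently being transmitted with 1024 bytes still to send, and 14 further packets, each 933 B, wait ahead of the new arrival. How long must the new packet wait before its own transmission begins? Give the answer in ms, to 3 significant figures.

Each queued packet: L/R = 7464/440000000 = 0.0169636 ms.
14 queued → 0.237491 ms.
Plus remaining 8192 bits of current packet: 0.0186182 ms.
Queuing delay = 0.256 ms.

0.256 ms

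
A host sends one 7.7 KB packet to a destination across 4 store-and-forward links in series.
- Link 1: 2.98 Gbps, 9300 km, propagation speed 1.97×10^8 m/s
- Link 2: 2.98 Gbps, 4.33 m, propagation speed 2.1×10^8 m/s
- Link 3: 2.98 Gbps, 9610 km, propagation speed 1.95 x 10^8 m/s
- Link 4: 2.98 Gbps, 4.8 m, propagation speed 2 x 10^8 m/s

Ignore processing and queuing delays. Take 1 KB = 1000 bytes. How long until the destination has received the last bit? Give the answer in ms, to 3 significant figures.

96.6 ms

L = 61600 bits.
Transmission delay per hop = L/R = 61600/2980000000 = 0.0206711 ms; 4 hops → 0.0826846 ms.
Propagation delays (d/s per hop): 47.2081, 2.0619e-05, 49.2821, 2.4e-05 ms; sum = 96.4902 ms.
End-to-end = 96.6 ms.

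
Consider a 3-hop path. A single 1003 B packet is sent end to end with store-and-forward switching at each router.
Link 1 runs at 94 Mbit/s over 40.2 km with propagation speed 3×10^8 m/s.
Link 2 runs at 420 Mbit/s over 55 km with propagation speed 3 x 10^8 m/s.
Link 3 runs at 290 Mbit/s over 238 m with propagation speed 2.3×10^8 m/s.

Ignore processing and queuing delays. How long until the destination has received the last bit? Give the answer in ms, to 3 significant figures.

0.451 ms

L = 1003 × 8 = 8024 bits.
Transmission delays (L/R per hop): 0.0853617, 0.0191048, 0.027669 ms; sum = 0.132135 ms.
Propagation delays (d/s per hop): 0.134, 0.183333, 0.00103478 ms; sum = 0.318368 ms.
End-to-end = 0.451 ms.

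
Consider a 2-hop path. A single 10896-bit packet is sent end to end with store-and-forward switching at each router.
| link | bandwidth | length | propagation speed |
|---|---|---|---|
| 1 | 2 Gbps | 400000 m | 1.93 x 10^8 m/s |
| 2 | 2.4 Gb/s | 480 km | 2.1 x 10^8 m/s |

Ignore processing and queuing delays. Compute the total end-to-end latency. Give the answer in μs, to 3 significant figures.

Transmission delays (L/R per hop): 5.448, 4.54 μs; sum = 9.988 μs.
Propagation delays (d/s per hop): 2072.54, 2285.71 μs; sum = 4358.25 μs.
End-to-end = 4370 μs.

4370 μs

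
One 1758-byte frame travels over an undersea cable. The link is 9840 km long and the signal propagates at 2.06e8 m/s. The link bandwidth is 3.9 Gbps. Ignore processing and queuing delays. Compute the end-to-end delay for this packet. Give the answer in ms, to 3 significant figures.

47.8 ms

L = 1758 × 8 = 14064 bits.
Transmission delay = L/R = 14064 / 3900000000 = 0.00360615 ms.
Propagation delay = d/s = 9840000 m / 206000000 m/s = 47.767 ms.
Total = 47.8 ms.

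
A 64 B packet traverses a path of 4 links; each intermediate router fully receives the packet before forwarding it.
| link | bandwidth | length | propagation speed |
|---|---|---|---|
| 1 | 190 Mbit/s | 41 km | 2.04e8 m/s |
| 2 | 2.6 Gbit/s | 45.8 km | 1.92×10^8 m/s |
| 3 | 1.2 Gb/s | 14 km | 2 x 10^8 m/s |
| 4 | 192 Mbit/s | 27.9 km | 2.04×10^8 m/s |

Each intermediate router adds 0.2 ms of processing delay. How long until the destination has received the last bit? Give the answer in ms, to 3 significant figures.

L = 64 × 8 = 512 bits.
Transmission delays (L/R per hop): 0.00269474, 0.000196923, 0.000426667, 0.00266667 ms; sum = 0.00598499 ms.
Propagation delays (d/s per hop): 0.20098, 0.238542, 0.07, 0.136765 ms; sum = 0.646287 ms.
Processing at 3 router(s): 3 × 0.2 ms = 0.6 ms.
End-to-end = 1.25 ms.

1.25 ms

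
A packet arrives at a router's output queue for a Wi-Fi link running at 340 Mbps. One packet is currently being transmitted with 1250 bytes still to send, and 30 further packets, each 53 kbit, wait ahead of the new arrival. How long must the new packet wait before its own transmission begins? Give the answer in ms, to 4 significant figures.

Each queued packet: L/R = 53000/340000000 = 0.155882 ms.
30 queued → 4.67647 ms.
Plus remaining 10000 bits of current packet: 0.0294118 ms.
Queuing delay = 4.706 ms.

4.706 ms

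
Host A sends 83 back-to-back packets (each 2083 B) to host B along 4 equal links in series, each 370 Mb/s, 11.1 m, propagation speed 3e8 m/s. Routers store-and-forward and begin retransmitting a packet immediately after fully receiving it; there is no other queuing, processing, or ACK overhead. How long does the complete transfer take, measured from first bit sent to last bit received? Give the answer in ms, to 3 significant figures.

3.87 ms

Per-hop transmission t_tx = L/R = 16664/370000000 = 0.0450378 ms.
Per-hop propagation t_prop = 11.1/300000000 = 3.7e-05 ms.
Pipeline fill: first packet needs 4·t_tx to clear all hops; remaining 82 packets each add one t_tx.
Total = (4+83-1)·t_tx + 4·t_prop = 86·0.0450378 + 4·3.7e-05 = 3.87 ms.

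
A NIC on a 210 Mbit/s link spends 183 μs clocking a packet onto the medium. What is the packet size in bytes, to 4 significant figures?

4804 bytes

L = R × t_tx = 210000000 b/s × 0.000183 s = 38430 bits.
In bytes: 38430 / 8 = 4804 bytes.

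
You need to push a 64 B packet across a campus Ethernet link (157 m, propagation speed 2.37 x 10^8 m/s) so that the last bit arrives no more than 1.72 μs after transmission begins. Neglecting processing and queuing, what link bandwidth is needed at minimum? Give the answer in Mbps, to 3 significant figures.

L = 512 bits.
Propagation delay = 157 / 237000000 = 0.662447 μs.
Transmission budget = 1.72 − 0.662447 = 1.05755 μs.
R ≥ L / t_tx = 512 bits / 1.05755e-06 s = 484 Mbps.

484 Mbps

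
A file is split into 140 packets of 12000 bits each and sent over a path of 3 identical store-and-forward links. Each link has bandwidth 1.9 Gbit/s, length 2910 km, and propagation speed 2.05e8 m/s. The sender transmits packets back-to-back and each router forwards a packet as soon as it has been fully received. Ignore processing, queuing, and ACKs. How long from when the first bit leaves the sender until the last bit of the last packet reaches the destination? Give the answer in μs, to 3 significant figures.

43500 μs

Per-hop transmission t_tx = L/R = 12000/1900000000 = 6.31579 μs.
Per-hop propagation t_prop = 2910000/2.05e+08 = 14195.1 μs.
Pipeline fill: first packet needs 3·t_tx to clear all hops; remaining 139 packets each add one t_tx.
Total = (3+140-1)·t_tx + 3·t_prop = 142·6.31579 + 3·14195.1 = 43500 μs.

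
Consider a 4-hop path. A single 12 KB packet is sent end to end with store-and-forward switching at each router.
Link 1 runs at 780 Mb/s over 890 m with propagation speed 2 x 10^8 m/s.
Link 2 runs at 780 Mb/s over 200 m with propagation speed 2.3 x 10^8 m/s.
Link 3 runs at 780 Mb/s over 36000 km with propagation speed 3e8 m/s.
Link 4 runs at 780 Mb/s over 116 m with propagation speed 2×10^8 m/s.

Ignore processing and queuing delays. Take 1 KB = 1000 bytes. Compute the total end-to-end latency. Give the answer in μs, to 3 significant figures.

L = 96000 bits.
Transmission delay per hop = L/R = 96000/780000000 = 123.077 μs; 4 hops → 492.308 μs.
Propagation delays (d/s per hop): 4.45, 0.869565, 120000, 0.58 μs; sum = 120006 μs.
End-to-end = 120000 μs.

120000 μs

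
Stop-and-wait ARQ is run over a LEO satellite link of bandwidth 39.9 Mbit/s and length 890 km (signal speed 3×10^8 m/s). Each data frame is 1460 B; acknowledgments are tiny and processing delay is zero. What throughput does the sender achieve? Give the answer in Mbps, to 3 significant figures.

t_tx = L/R = 11680/39900000 = 0.000292732 s.
t_prop = 890000/300000000 = 0.00296667 s; RTT = 0.00593333 s.
Cycle = t_tx + RTT = 0.00622607 s.
Throughput = L / cycle = 11680 / 0.00622607 = 1.88 Mbps.

1.88 Mbps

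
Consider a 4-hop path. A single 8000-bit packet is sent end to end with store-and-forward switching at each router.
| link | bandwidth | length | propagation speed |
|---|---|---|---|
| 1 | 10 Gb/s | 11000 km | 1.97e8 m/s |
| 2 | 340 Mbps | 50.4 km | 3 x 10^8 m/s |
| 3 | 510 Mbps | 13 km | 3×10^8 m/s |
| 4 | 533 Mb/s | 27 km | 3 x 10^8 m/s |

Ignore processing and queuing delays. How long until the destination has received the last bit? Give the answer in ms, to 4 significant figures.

Transmission delays (L/R per hop): 0.0008, 0.0235294, 0.0156863, 0.0150094 ms; sum = 0.0550251 ms.
Propagation delays (d/s per hop): 55.8376, 0.168, 0.0433333, 0.09 ms; sum = 56.1389 ms.
End-to-end = 56.19 ms.

56.19 ms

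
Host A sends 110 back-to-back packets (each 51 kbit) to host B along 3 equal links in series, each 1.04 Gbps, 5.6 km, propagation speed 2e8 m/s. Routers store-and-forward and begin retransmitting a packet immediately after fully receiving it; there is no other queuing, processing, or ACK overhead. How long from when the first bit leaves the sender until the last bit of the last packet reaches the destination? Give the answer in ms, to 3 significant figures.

5.58 ms

Per-hop transmission t_tx = L/R = 51000/1040000000 = 0.0490385 ms.
Per-hop propagation t_prop = 5600/200000000 = 0.028 ms.
Pipeline fill: first packet needs 3·t_tx to clear all hops; remaining 109 packets each add one t_tx.
Total = (3+110-1)·t_tx + 3·t_prop = 112·0.0490385 + 3·0.028 = 5.58 ms.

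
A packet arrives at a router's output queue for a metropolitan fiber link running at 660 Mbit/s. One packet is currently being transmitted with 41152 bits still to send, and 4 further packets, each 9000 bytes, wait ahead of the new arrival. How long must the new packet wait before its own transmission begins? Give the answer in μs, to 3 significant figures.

Each queued packet: L/R = 72000/660000000 = 109.091 μs.
4 queued → 436.364 μs.
Plus remaining 41152 bits of current packet: 62.3515 μs.
Queuing delay = 499 μs.

499 μs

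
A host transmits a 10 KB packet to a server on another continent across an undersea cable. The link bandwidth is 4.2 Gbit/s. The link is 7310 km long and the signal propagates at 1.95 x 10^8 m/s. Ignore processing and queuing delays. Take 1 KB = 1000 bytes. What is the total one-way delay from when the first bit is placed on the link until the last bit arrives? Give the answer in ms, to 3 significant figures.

37.5 ms

L = 80000 bits.
Transmission delay = L/R = 80000 / 4200000000 = 0.0190476 ms.
Propagation delay = d/s = 7310000 m / 195000000 m/s = 37.4872 ms.
Total = 37.5 ms.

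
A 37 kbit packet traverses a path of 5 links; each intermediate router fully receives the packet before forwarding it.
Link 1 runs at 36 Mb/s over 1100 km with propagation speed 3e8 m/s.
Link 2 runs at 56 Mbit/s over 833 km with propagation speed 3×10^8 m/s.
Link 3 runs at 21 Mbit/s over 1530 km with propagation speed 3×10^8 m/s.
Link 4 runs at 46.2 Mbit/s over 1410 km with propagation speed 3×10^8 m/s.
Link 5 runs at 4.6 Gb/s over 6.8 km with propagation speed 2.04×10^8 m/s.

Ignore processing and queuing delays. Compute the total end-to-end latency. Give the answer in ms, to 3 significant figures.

20.5 ms

L = 37000 bits.
Transmission delays (L/R per hop): 1.02778, 0.660714, 1.7619, 0.800866, 0.00804348 ms; sum = 4.25931 ms.
Propagation delays (d/s per hop): 3.66667, 2.77667, 5.1, 4.7, 0.0333333 ms; sum = 16.2767 ms.
End-to-end = 20.5 ms.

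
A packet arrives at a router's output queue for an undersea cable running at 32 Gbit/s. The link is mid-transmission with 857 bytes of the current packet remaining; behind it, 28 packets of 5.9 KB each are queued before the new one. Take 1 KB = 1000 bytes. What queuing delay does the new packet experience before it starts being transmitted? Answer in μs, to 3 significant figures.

41.5 μs

Each queued packet: L/R = 47200/32000000000 = 1.475 μs.
28 queued → 41.3 μs.
Plus remaining 6856 bits of current packet: 0.21425 μs.
Queuing delay = 41.5 μs.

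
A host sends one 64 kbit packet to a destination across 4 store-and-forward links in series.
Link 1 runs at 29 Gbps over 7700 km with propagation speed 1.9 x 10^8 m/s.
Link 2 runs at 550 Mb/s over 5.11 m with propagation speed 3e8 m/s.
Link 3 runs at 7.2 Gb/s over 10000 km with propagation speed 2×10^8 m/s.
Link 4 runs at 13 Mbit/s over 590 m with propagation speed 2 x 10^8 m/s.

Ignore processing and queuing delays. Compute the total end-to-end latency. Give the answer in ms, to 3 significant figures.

95.6 ms

L = 64000 bits.
Transmission delays (L/R per hop): 0.0022069, 0.116364, 0.00888889, 4.92308 ms; sum = 5.05054 ms.
Propagation delays (d/s per hop): 40.5263, 1.70333e-05, 50, 0.00295 ms; sum = 90.5293 ms.
End-to-end = 95.6 ms.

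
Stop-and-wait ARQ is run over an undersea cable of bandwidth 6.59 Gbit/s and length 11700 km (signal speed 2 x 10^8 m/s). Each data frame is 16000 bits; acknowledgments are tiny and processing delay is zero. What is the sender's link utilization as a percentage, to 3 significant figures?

0.00208 %

t_tx = L/R = 16000/6590000000 = 2.42792e-06 s.
t_prop = 11700000/200000000 = 0.0585 s; RTT = 0.117 s.
Cycle = t_tx + RTT = 0.117002 s.
Utilization = t_tx / cycle = 2.42792e-06/0.117002 = 0.00208 %.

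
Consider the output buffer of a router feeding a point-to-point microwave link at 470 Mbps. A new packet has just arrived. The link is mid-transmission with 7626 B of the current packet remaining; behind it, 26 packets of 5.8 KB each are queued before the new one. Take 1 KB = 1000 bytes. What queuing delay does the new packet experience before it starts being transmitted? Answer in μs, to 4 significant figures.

2697 μs

Each queued packet: L/R = 46400/470000000 = 98.7234 μs.
26 queued → 2566.81 μs.
Plus remaining 61008 bits of current packet: 129.804 μs.
Queuing delay = 2697 μs.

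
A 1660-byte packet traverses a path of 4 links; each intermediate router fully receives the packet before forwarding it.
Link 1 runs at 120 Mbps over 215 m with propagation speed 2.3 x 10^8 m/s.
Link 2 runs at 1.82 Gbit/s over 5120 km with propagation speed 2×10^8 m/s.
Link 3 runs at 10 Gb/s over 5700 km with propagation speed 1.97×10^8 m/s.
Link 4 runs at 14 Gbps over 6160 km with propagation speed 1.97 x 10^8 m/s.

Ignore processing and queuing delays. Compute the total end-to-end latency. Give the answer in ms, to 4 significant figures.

L = 1660 × 8 = 13280 bits.
Transmission delays (L/R per hop): 0.110667, 0.0072967, 0.001328, 0.000948571 ms; sum = 0.12024 ms.
Propagation delays (d/s per hop): 0.000934783, 25.6, 28.934, 31.269 ms; sum = 85.804 ms.
End-to-end = 85.92 ms.

85.92 ms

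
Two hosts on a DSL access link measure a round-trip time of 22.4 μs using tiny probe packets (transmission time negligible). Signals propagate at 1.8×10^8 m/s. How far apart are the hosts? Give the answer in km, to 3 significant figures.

2.02 km

One-way propagation = RTT/2 = 11.2 μs.
d = s × t = 180000000 × 1.12e-05 = 2.02 km.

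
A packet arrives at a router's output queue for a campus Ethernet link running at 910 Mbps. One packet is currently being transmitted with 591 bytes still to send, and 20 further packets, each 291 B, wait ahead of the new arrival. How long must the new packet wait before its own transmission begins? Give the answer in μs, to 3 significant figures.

56.4 μs

Each queued packet: L/R = 2328/910000000 = 2.55824 μs.
20 queued → 51.1648 μs.
Plus remaining 4728 bits of current packet: 5.1956 μs.
Queuing delay = 56.4 μs.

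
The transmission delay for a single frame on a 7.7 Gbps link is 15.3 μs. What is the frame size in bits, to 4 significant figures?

L = R × t_tx = 7700000000 b/s × 1.53e-05 s = 117810 bits.

117800 bits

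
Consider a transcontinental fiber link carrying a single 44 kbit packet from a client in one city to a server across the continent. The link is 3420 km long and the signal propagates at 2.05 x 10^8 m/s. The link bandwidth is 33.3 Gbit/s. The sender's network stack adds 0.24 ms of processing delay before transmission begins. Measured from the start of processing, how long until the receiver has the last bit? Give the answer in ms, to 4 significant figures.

16.92 ms

L = 44000 bits.
Transmission delay = L/R = 44000 / 3.33e+10 = 0.00132132 ms.
Propagation delay = d/s = 3420000 m / 2.05e+08 m/s = 16.6829 ms.
Plus processing delay 0.24 ms = 0.24 ms.
Total = 16.92 ms.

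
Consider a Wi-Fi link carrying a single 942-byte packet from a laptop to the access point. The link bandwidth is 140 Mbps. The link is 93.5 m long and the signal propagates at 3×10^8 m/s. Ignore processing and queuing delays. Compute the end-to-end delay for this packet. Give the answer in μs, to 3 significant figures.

54.1 μs

L = 942 × 8 = 7536 bits.
Transmission delay = L/R = 7536 / 140000000 = 53.8286 μs.
Propagation delay = d/s = 93.5 m / 300000000 m/s = 0.311667 μs.
Total = 54.1 μs.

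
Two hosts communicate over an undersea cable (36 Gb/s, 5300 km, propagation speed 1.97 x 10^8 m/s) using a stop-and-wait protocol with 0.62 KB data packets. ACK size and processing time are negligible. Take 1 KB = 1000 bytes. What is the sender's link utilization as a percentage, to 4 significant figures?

t_tx = L/R = 4960/36000000000 = 1.37778e-07 s.
t_prop = 5300000/197000000 = 0.0269036 s; RTT = 0.0538071 s.
Cycle = t_tx + RTT = 0.0538072 s.
Utilization = t_tx / cycle = 1.37778e-07/0.0538072 = 0.0002561 %.

0.0002561 %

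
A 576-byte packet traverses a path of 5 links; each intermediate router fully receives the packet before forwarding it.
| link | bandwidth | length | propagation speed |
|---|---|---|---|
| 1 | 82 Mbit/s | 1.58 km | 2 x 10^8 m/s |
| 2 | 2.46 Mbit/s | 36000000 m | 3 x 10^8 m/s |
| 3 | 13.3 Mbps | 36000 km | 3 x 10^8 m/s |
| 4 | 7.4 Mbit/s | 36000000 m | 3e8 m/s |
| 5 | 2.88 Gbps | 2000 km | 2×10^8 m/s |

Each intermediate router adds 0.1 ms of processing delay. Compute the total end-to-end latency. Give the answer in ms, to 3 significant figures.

L = 576 × 8 = 4608 bits.
Transmission delays (L/R per hop): 0.0561951, 1.87317, 0.346466, 0.622703, 0.0016 ms; sum = 2.90013 ms.
Propagation delays (d/s per hop): 0.0079, 120, 120, 120, 10 ms; sum = 370.008 ms.
Processing at 4 router(s): 4 × 0.1 ms = 0.4 ms.
End-to-end = 373 ms.

373 ms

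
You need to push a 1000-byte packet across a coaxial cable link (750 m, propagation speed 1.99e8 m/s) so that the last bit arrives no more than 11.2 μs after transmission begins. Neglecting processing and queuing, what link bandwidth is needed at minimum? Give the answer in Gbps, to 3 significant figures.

L = 8000 bits.
Propagation delay = 750 / 199000000 = 3.76884 μs.
Transmission budget = 11.2 − 3.76884 = 7.43116 μs.
R ≥ L / t_tx = 8000 bits / 7.43116e-06 s = 1.08 Gbps.

1.08 Gbps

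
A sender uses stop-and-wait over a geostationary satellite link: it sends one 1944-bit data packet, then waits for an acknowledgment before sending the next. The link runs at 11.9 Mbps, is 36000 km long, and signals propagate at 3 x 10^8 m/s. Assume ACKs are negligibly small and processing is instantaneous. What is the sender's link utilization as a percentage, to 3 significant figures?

t_tx = L/R = 1944/11900000 = 0.000163361 s.
t_prop = 36000000/300000000 = 0.12 s; RTT = 0.24 s.
Cycle = t_tx + RTT = 0.240163 s.
Utilization = t_tx / cycle = 0.000163361/0.240163 = 0.0680 %.

0.0680 %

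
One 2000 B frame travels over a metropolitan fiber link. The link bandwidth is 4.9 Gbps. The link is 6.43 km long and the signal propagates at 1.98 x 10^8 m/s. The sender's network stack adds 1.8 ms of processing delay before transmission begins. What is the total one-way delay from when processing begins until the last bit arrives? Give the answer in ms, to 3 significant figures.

1.84 ms

L = 2000 × 8 = 16000 bits.
Transmission delay = L/R = 16000 / 4900000000 = 0.00326531 ms.
Propagation delay = d/s = 6430 m / 198000000 m/s = 0.0324747 ms.
Plus processing delay 1.8 ms = 1.8 ms.
Total = 1.84 ms.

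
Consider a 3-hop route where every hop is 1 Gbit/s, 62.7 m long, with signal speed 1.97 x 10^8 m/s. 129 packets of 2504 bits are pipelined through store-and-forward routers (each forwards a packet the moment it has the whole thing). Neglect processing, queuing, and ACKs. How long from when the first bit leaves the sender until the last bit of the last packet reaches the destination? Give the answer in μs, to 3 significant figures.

Per-hop transmission t_tx = L/R = 2504/1000000000 = 2.504 μs.
Per-hop propagation t_prop = 62.7/197000000 = 0.318274 μs.
Pipeline fill: first packet needs 3·t_tx to clear all hops; remaining 128 packets each add one t_tx.
Total = (3+129-1)·t_tx + 3·t_prop = 131·2.504 + 3·0.318274 = 329 μs.

329 μs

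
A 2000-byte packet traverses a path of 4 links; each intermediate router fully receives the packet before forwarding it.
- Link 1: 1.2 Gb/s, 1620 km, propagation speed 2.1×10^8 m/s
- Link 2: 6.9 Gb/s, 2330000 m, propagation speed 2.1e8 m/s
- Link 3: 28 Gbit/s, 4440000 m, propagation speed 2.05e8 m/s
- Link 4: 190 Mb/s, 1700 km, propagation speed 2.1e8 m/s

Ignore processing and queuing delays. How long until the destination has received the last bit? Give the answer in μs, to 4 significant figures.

48660 μs

L = 2000 × 8 = 16000 bits.
Transmission delays (L/R per hop): 13.3333, 2.31884, 0.571429, 84.2105 μs; sum = 100.434 μs.
Propagation delays (d/s per hop): 7714.29, 11095.2, 21658.5, 8095.24 μs; sum = 48563.3 μs.
End-to-end = 48660 μs.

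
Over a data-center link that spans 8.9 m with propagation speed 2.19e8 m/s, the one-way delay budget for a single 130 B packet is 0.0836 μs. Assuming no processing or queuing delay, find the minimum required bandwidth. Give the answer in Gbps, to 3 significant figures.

L = 1040 bits.
Propagation delay = 8.9 / 219000000 = 0.0406393 μs.
Transmission budget = 0.0836 − 0.0406393 = 0.0429607 μs.
R ≥ L / t_tx = 1040 bits / 4.29607e-08 s = 24.2 Gbps.

24.2 Gbps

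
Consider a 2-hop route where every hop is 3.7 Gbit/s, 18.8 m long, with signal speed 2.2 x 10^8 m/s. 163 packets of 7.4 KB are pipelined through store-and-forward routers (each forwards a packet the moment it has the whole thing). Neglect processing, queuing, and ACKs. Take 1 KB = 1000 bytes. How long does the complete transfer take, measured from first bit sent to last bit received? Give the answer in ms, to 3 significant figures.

2.62 ms

Per-hop transmission t_tx = L/R = 59200/3700000000 = 0.016 ms.
Per-hop propagation t_prop = 18.8/2.2e+08 = 8.54545e-05 ms.
Pipeline fill: first packet needs 2·t_tx to clear all hops; remaining 162 packets each add one t_tx.
Total = (2+163-1)·t_tx + 2·t_prop = 164·0.016 + 2·8.54545e-05 = 2.62 ms.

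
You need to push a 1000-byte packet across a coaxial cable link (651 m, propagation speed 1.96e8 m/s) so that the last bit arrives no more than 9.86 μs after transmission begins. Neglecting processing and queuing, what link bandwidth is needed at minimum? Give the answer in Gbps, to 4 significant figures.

L = 8000 bits.
Propagation delay = 651 / 196000000 = 3.32143 μs.
Transmission budget = 9.86 − 3.32143 = 6.53857 μs.
R ≥ L / t_tx = 8000 bits / 6.53857e-06 s = 1.224 Gbps.

1.224 Gbps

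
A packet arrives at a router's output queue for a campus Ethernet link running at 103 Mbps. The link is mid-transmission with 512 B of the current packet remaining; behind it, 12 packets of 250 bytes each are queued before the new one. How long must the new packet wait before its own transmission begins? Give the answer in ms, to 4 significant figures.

0.2728 ms

Each queued packet: L/R = 2000/103000000 = 0.0194175 ms.
12 queued → 0.23301 ms.
Plus remaining 4096 bits of current packet: 0.039767 ms.
Queuing delay = 0.2728 ms.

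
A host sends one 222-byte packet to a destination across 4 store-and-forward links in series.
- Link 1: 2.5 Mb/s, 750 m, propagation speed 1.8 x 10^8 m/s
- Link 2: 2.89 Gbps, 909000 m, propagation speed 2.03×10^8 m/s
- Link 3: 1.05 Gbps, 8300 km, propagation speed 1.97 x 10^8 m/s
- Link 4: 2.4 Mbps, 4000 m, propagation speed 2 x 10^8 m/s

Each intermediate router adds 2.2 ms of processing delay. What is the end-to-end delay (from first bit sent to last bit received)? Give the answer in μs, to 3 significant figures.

54700 μs

L = 222 × 8 = 1776 bits.
Transmission delays (L/R per hop): 710.4, 0.614533, 1.69143, 740 μs; sum = 1452.71 μs.
Propagation delays (d/s per hop): 4.16667, 4477.83, 42132, 20 μs; sum = 46634 μs.
Processing at 3 router(s): 3 × 2.2 ms = 6600 μs.
End-to-end = 54700 μs.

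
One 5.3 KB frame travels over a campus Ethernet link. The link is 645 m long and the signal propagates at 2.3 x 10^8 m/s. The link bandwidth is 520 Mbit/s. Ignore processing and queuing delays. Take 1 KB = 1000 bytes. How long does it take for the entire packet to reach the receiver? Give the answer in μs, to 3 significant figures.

L = 42400 bits.
Transmission delay = L/R = 42400 / 520000000 = 81.5385 μs.
Propagation delay = d/s = 645 m / 2.3e+08 m/s = 2.80435 μs.
Total = 84.3 μs.

84.3 μs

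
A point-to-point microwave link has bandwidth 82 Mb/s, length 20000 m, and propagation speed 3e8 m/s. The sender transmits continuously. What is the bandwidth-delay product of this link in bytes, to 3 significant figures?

Propagation delay = 20000 / 300000000 = 6.66667e-05 s.
BDP = R × t_prop = 82000000 × 6.66667e-05 = 5466.67 bits.
In bytes: 5466.67/8 = 683 bytes.

683 bytes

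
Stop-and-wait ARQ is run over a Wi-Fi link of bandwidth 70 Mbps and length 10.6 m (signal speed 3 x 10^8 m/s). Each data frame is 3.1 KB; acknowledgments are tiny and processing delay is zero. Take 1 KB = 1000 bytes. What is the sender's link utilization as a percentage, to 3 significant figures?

t_tx = L/R = 24800/70000000 = 0.000354286 s.
t_prop = 10.6/300000000 = 3.53333e-08 s; RTT = 7.06667e-08 s.
Cycle = t_tx + RTT = 0.000354356 s.
Utilization = t_tx / cycle = 0.000354286/0.000354356 = 100 %.

100 %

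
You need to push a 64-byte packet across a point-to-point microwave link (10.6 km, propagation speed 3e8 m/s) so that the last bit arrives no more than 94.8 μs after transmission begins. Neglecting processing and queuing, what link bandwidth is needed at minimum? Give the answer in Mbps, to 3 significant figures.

8.61 Mbps

L = 512 bits.
Propagation delay = 10600 / 300000000 = 35.3333 μs.
Transmission budget = 94.8 − 35.3333 = 59.4667 μs.
R ≥ L / t_tx = 512 bits / 5.94667e-05 s = 8.61 Mbps.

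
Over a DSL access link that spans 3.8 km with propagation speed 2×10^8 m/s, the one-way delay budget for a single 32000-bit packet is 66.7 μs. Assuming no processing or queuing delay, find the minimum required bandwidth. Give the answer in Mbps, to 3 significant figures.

Propagation delay = 3800 / 200000000 = 19 μs.
Transmission budget = 66.7 − 19 = 47.7 μs.
R ≥ L / t_tx = 32000 bits / 4.77e-05 s = 671 Mbps.

671 Mbps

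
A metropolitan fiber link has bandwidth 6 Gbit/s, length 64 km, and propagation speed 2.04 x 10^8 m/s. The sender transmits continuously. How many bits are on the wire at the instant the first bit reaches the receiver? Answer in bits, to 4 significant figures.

Propagation delay = 64000 / 204000000 = 0.000313725 s.
BDP = R × t_prop = 6000000000 × 0.000313725 = 1882350 bits.

1882000 bits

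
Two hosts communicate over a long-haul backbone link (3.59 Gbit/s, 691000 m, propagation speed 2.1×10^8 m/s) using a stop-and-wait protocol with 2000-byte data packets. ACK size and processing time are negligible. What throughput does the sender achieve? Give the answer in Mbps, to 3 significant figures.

2.43 Mbps

t_tx = L/R = 16000/3590000000 = 4.45682e-06 s.
t_prop = 691000/210000000 = 0.00329048 s; RTT = 0.00658095 s.
Cycle = t_tx + RTT = 0.00658541 s.
Throughput = L / cycle = 16000 / 0.00658541 = 2.43 Mbps.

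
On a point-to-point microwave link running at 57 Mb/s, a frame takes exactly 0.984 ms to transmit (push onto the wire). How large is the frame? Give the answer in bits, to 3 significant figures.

L = R × t_tx = 57000000 b/s × 0.000984 s = 56088 bits.

56100 bits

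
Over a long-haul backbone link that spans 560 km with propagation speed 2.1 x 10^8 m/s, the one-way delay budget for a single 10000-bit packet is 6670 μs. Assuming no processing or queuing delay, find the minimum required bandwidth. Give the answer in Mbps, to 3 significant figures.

Propagation delay = 560000 / 210000000 = 2666.67 μs.
Transmission budget = 6670 − 2666.67 = 4003.33 μs.
R ≥ L / t_tx = 10000 bits / 0.00400333 s = 2.50 Mbps.

2.50 Mbps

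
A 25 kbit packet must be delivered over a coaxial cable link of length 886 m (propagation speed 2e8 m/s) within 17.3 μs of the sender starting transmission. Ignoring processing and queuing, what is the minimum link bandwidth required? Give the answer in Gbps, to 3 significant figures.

Propagation delay = 886 / 200000000 = 4.43 μs.
Transmission budget = 17.3 − 4.43 = 12.87 μs.
R ≥ L / t_tx = 25000 bits / 1.287e-05 s = 1.94 Gbps.

1.94 Gbps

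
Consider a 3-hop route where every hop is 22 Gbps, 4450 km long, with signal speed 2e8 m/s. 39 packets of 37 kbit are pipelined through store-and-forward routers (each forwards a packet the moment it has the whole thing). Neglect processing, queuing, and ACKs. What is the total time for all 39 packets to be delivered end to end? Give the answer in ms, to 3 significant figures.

Per-hop transmission t_tx = L/R = 37000/22000000000 = 0.00168182 ms.
Per-hop propagation t_prop = 4450000/200000000 = 22.25 ms.
Pipeline fill: first packet needs 3·t_tx to clear all hops; remaining 38 packets each add one t_tx.
Total = (3+39-1)·t_tx + 3·t_prop = 41·0.00168182 + 3·22.25 = 66.8 ms.

66.8 ms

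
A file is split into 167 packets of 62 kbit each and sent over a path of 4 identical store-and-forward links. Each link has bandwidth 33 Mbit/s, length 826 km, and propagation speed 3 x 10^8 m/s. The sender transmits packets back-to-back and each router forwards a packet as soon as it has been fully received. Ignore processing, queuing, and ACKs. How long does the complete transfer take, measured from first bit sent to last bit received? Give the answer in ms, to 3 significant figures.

Per-hop transmission t_tx = L/R = 62000/33000000 = 1.87879 ms.
Per-hop propagation t_prop = 826000/300000000 = 2.75333 ms.
Pipeline fill: first packet needs 4·t_tx to clear all hops; remaining 166 packets each add one t_tx.
Total = (4+167-1)·t_tx + 4·t_prop = 170·1.87879 + 4·2.75333 = 330 ms.

330 ms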